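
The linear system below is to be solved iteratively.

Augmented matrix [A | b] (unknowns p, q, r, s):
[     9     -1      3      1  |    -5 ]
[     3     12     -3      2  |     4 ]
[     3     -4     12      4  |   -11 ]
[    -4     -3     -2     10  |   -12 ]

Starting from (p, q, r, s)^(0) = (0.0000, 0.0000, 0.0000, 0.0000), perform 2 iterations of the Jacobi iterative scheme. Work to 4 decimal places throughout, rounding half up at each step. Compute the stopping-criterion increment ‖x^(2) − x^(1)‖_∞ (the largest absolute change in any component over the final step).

Iteration 1:
  p = (-5 - (-1)·0.0000 - (3)·0.0000 - (1)·0.0000) / (9) = -0.5556
  q = (4 - (3)·0.0000 - (-3)·0.0000 - (2)·0.0000) / (12) = 0.3333
  r = (-11 - (3)·0.0000 - (-4)·0.0000 - (4)·0.0000) / (12) = -0.9167
  s = (-12 - (-4)·0.0000 - (-3)·0.0000 - (-2)·0.0000) / (10) = -1.2000
Iteration 2:
  p = (-5 - (-1)·0.3333 - (3)·-0.9167 - (1)·-1.2000) / (9) = -0.0796
  q = (4 - (3)·-0.5556 - (-3)·-0.9167 - (2)·-1.2000) / (12) = 0.4431
  r = (-11 - (3)·-0.5556 - (-4)·0.3333 - (4)·-1.2000) / (12) = -0.2667
  s = (-12 - (-4)·-0.5556 - (-3)·0.3333 - (-2)·-0.9167) / (10) = -1.5056
Change: (0.4760, 0.1098, 0.6500, -0.3056) → max |·| = 0.6500

0.6500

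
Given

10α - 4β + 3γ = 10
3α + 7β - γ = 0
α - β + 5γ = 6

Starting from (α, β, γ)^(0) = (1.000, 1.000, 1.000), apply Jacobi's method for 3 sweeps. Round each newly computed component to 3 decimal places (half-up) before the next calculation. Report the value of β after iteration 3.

-0.094

Iteration 1:
  α = (10 - (-4)·1.000 - (3)·1.000) / (10) = 1.100
  β = (0 - (3)·1.000 - (-1)·1.000) / (7) = -0.286
  γ = (6 - (1)·1.000 - (-1)·1.000) / (5) = 1.200
Iteration 2:
  α = (10 - (-4)·-0.286 - (3)·1.200) / (10) = 0.526
  β = (0 - (3)·1.100 - (-1)·1.200) / (7) = -0.300
  γ = (6 - (1)·1.100 - (-1)·-0.286) / (5) = 0.923
Iteration 3:
  α = (10 - (-4)·-0.300 - (3)·0.923) / (10) = 0.603
  β = (0 - (3)·0.526 - (-1)·0.923) / (7) = -0.094
  γ = (6 - (1)·0.526 - (-1)·-0.300) / (5) = 1.035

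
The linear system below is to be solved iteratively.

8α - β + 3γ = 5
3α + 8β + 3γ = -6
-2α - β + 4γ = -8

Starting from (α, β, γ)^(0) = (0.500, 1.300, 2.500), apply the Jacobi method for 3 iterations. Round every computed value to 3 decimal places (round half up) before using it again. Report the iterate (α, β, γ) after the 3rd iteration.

(1.559, -0.143, -1.577)

Iteration 1:
  α = (5 - (-1)·1.300 - (3)·2.500) / (8) = -0.150
  β = (-6 - (3)·0.500 - (3)·2.500) / (8) = -1.875
  γ = (-8 - (-2)·0.500 - (-1)·1.300) / (4) = -1.425
Iteration 2:
  α = (5 - (-1)·-1.875 - (3)·-1.425) / (8) = 0.925
  β = (-6 - (3)·-0.150 - (3)·-1.425) / (8) = -0.159
  γ = (-8 - (-2)·-0.150 - (-1)·-1.875) / (4) = -2.544
Iteration 3:
  α = (5 - (-1)·-0.159 - (3)·-2.544) / (8) = 1.559
  β = (-6 - (3)·0.925 - (3)·-2.544) / (8) = -0.143
  γ = (-8 - (-2)·0.925 - (-1)·-0.159) / (4) = -1.577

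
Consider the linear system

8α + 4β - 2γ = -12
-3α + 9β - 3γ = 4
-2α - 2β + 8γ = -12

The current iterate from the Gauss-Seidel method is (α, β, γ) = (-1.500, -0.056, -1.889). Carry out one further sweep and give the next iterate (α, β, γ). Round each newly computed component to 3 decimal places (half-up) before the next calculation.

One sweep:
  α = (-12 - (4)·-0.056 - (-2)·-1.889) / (8) = -1.944
  β = (4 - (-3)·-1.944 - (-3)·-1.889) / (9) = -0.833
  γ = (-12 - (-2)·-1.944 - (-2)·-0.833) / (8) = -2.194

(-1.944, -0.833, -2.194)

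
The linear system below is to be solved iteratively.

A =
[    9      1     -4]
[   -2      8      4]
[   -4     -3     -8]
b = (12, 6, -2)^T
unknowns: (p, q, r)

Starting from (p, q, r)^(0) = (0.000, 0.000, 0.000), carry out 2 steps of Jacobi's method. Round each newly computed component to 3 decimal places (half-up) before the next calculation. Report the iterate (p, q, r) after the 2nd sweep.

(1.361, 0.958, -0.698)

Iteration 1:
  p = (12 - (1)·0.000 - (-4)·0.000) / (9) = 1.333
  q = (6 - (-2)·0.000 - (4)·0.000) / (8) = 0.750
  r = (-2 - (-4)·0.000 - (-3)·0.000) / (-8) = 0.250
Iteration 2:
  p = (12 - (1)·0.750 - (-4)·0.250) / (9) = 1.361
  q = (6 - (-2)·1.333 - (4)·0.250) / (8) = 0.958
  r = (-2 - (-4)·1.333 - (-3)·0.750) / (-8) = -0.698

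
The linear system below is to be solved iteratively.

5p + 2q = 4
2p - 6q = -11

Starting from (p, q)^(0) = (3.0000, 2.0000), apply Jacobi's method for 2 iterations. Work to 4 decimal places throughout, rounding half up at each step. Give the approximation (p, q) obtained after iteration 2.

Iteration 1:
  p = (4 - (2)·2.0000) / (5) = 0.0000
  q = (-11 - (2)·3.0000) / (-6) = 2.8333
Iteration 2:
  p = (4 - (2)·2.8333) / (5) = -0.3333
  q = (-11 - (2)·0.0000) / (-6) = 1.8333

(-0.3333, 1.8333)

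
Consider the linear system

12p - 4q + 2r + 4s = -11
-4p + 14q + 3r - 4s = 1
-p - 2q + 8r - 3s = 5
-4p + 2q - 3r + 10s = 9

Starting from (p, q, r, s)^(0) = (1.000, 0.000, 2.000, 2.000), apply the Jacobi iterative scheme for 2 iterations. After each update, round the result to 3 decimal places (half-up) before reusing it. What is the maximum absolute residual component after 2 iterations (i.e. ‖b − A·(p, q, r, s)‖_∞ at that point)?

5.478

Iteration 1:
  p = (-11 - (-4)·0.000 - (2)·2.000 - (4)·2.000) / (12) = -1.917
  q = (1 - (-4)·1.000 - (3)·2.000 - (-4)·2.000) / (14) = 0.500
  r = (5 - (-1)·1.000 - (-2)·0.000 - (-3)·2.000) / (8) = 1.500
  s = (9 - (-4)·1.000 - (2)·0.000 - (-3)·2.000) / (10) = 1.900
Iteration 2:
  p = (-11 - (-4)·0.500 - (2)·1.500 - (4)·1.900) / (12) = -1.633
  q = (1 - (-4)·-1.917 - (3)·1.500 - (-4)·1.900) / (14) = -0.255
  r = (5 - (-1)·-1.917 - (-2)·0.500 - (-3)·1.900) / (8) = 1.223
  s = (9 - (-4)·-1.917 - (2)·0.500 - (-3)·1.500) / (10) = 0.483
Residual b − A·x = (3.198, -3.699, -5.478, 1.817); ∞-norm = 5.478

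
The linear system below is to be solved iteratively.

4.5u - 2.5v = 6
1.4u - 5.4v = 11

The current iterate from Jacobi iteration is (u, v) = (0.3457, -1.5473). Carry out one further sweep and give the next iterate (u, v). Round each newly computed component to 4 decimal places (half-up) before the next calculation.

One sweep:
  u = (6 - (-2.5)·-1.5473) / (4.5) = 0.4737
  v = (11 - (1.4)·0.3457) / (-5.4) = -1.9474

(0.4737, -1.9474)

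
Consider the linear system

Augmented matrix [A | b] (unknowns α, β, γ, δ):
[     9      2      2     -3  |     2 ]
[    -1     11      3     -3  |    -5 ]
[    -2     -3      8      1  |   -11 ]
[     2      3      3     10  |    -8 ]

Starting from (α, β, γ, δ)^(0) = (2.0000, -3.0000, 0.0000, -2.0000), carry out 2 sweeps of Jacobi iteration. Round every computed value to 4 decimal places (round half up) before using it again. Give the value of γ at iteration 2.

Iteration 1:
  α = (2 - (2)·-3.0000 - (2)·0.0000 - (-3)·-2.0000) / (9) = 0.2222
  β = (-5 - (-1)·2.0000 - (3)·0.0000 - (-3)·-2.0000) / (11) = -0.8182
  γ = (-11 - (-2)·2.0000 - (-3)·-3.0000 - (1)·-2.0000) / (8) = -1.7500
  δ = (-8 - (2)·2.0000 - (3)·-3.0000 - (3)·0.0000) / (10) = -0.3000
Iteration 2:
  α = (2 - (2)·-0.8182 - (2)·-1.7500 - (-3)·-0.3000) / (9) = 0.6929
  β = (-5 - (-1)·0.2222 - (3)·-1.7500 - (-3)·-0.3000) / (11) = -0.0389
  γ = (-11 - (-2)·0.2222 - (-3)·-0.8182 - (1)·-0.3000) / (8) = -1.5888
  δ = (-8 - (2)·0.2222 - (3)·-0.8182 - (3)·-1.7500) / (10) = -0.0740

-1.5888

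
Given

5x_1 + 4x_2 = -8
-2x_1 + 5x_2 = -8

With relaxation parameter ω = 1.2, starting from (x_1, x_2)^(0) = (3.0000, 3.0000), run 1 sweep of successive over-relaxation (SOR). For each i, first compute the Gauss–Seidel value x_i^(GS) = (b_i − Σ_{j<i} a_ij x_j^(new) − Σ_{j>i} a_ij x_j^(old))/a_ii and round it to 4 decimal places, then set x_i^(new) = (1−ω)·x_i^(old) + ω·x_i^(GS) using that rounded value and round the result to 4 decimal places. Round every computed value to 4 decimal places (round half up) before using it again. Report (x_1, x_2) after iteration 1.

Iteration 1:
  x_1: GS value = (-8 - (4)·3.0000) / (5) = -4.0000;  x_1 ← (1−ω)·3.0000 + ω·-4.0000 = -5.4000
  x_2: GS value = (-8 - (-2)·-5.4000) / (5) = -3.7600;  x_2 ← (1−ω)·3.0000 + ω·-3.7600 = -5.1120

(-5.4000, -5.1120)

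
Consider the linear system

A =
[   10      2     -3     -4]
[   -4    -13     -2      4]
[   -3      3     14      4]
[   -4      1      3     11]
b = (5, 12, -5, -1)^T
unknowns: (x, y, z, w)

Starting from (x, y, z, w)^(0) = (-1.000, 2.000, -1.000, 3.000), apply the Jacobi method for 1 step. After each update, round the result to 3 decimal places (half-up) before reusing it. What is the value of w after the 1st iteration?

Iteration 1:
  x = (5 - (2)·2.000 - (-3)·-1.000 - (-4)·3.000) / (10) = 1.000
  y = (12 - (-4)·-1.000 - (-2)·-1.000 - (4)·3.000) / (-13) = 0.462
  z = (-5 - (-3)·-1.000 - (3)·2.000 - (4)·3.000) / (14) = -1.857
  w = (-1 - (-4)·-1.000 - (1)·2.000 - (3)·-1.000) / (11) = -0.364

-0.364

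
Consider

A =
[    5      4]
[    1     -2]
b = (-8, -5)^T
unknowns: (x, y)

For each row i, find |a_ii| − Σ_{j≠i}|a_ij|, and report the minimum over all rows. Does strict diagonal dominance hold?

1

row 1: |5| − (4) = 1
row 2: |-2| − (1) = 1
minimum over rows = 1 → strictly diagonally dominant (convergence guaranteed)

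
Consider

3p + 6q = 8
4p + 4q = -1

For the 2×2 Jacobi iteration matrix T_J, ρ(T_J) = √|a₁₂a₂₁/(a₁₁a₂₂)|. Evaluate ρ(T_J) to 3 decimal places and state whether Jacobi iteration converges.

a₁₂a₂₁/(a₁₁a₂₂) = (6)·(4) / ((3)·(4)) = 2.000000
ρ = √|2.000000| = √2.000000 = 1.414
ρ > 1, so Jacobi diverges

1.414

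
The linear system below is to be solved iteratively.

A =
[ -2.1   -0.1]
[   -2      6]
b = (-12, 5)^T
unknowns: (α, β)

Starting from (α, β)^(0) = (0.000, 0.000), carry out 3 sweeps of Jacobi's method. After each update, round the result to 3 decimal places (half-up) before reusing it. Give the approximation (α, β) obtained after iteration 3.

(5.584, 2.725)

Iteration 1:
  α = (-12 - (-0.1)·0.000) / (-2.1) = 5.714
  β = (5 - (-2)·0.000) / (6) = 0.833
Iteration 2:
  α = (-12 - (-0.1)·0.833) / (-2.1) = 5.675
  β = (5 - (-2)·5.714) / (6) = 2.738
Iteration 3:
  α = (-12 - (-0.1)·2.738) / (-2.1) = 5.584
  β = (5 - (-2)·5.675) / (6) = 2.725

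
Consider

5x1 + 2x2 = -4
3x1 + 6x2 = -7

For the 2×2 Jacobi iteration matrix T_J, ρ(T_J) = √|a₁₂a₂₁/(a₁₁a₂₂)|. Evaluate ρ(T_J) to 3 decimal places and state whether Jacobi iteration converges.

0.447

a₁₂a₂₁/(a₁₁a₂₂) = (2)·(3) / ((5)·(6)) = 0.200000
ρ = √|0.200000| = √0.200000 = 0.447
ρ < 1, so Jacobi converges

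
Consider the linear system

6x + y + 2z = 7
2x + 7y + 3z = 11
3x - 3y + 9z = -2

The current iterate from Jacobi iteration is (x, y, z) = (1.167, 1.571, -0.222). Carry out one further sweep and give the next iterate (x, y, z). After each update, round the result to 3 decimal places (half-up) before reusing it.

One sweep:
  x = (7 - (1)·1.571 - (2)·-0.222) / (6) = 0.979
  y = (11 - (2)·1.167 - (3)·-0.222) / (7) = 1.333
  z = (-2 - (3)·1.167 - (-3)·1.571) / (9) = -0.088

(0.979, 1.333, -0.088)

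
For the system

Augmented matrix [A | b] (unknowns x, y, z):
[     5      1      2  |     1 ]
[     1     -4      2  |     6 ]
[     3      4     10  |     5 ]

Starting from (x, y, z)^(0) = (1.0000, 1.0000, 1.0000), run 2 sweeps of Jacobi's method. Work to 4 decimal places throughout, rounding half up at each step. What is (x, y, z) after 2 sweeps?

Iteration 1:
  x = (1 - (1)·1.0000 - (2)·1.0000) / (5) = -0.4000
  y = (6 - (1)·1.0000 - (2)·1.0000) / (-4) = -0.7500
  z = (5 - (3)·1.0000 - (4)·1.0000) / (10) = -0.2000
Iteration 2:
  x = (1 - (1)·-0.7500 - (2)·-0.2000) / (5) = 0.4300
  y = (6 - (1)·-0.4000 - (2)·-0.2000) / (-4) = -1.7000
  z = (5 - (3)·-0.4000 - (4)·-0.7500) / (10) = 0.9200

(0.4300, -1.7000, 0.9200)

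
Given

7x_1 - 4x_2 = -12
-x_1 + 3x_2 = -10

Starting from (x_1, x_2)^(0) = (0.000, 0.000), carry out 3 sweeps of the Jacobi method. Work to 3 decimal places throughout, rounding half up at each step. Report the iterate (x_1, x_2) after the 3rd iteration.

Iteration 1:
  x_1 = (-12 - (-4)·0.000) / (7) = -1.714
  x_2 = (-10 - (-1)·0.000) / (3) = -3.333
Iteration 2:
  x_1 = (-12 - (-4)·-3.333) / (7) = -3.619
  x_2 = (-10 - (-1)·-1.714) / (3) = -3.905
Iteration 3:
  x_1 = (-12 - (-4)·-3.905) / (7) = -3.946
  x_2 = (-10 - (-1)·-3.619) / (3) = -4.540

(-3.946, -4.540)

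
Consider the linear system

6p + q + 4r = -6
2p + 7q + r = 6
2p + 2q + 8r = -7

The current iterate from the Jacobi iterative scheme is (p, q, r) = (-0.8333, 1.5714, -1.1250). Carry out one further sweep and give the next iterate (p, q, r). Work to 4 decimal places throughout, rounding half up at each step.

(-0.5119, 1.2559, -1.0595)

One sweep:
  p = (-6 - (1)·1.5714 - (4)·-1.1250) / (6) = -0.5119
  q = (6 - (2)·-0.8333 - (1)·-1.1250) / (7) = 1.2559
  r = (-7 - (2)·-0.8333 - (2)·1.5714) / (8) = -1.0595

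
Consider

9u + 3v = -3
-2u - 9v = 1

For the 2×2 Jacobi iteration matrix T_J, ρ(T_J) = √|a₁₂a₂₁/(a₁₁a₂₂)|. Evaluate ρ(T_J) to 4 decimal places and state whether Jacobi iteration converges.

a₁₂a₂₁/(a₁₁a₂₂) = (3)·(-2) / ((9)·(-9)) = 0.074074
ρ = √|0.074074| = √0.074074 = 0.2722
ρ < 1, so Jacobi converges

0.2722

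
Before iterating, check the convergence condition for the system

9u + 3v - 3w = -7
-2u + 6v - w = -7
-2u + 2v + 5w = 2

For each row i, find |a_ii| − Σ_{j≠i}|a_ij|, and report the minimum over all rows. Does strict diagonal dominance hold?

row 1: |9| − (3+3) = 3
row 2: |6| − (2+1) = 3
row 3: |5| − (2+2) = 1
minimum over rows = 1 → strictly diagonally dominant (convergence guaranteed)

1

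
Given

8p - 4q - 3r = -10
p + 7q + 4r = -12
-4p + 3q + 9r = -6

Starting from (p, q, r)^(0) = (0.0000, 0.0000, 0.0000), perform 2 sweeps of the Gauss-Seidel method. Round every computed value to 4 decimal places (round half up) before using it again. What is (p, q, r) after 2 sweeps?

Iteration 1:
  p = (-10 - (-4)·0.0000 - (-3)·0.0000) / (8) = -1.2500
  q = (-12 - (1)·-1.2500 - (4)·0.0000) / (7) = -1.5357
  r = (-6 - (-4)·-1.2500 - (3)·-1.5357) / (9) = -0.7103
Iteration 2:
  p = (-10 - (-4)·-1.5357 - (-3)·-0.7103) / (8) = -2.2842
  q = (-12 - (1)·-2.2842 - (4)·-0.7103) / (7) = -0.9821
  r = (-6 - (-4)·-2.2842 - (3)·-0.9821) / (9) = -1.3545

(-2.2842, -0.9821, -1.3545)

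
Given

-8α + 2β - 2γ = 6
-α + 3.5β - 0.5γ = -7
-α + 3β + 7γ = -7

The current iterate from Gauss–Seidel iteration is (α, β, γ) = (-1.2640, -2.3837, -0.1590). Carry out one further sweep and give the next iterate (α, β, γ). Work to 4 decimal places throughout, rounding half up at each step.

One sweep:
  α = (6 - (2)·-2.3837 - (-2)·-0.1590) / (-8) = -1.3062
  β = (-7 - (-1)·-1.3062 - (-0.5)·-0.1590) / (3.5) = -2.3959
  γ = (-7 - (-1)·-1.3062 - (3)·-2.3959) / (7) = -0.1598

(-1.3062, -2.3959, -0.1598)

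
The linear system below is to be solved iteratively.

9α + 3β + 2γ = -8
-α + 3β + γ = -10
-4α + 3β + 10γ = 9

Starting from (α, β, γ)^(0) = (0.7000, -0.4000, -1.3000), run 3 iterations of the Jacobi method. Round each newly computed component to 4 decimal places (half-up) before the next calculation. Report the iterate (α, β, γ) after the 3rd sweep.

(0.0822, -3.9341, 1.9611)

Iteration 1:
  α = (-8 - (3)·-0.4000 - (2)·-1.3000) / (9) = -0.4667
  β = (-10 - (-1)·0.7000 - (1)·-1.3000) / (3) = -2.6667
  γ = (9 - (-4)·0.7000 - (3)·-0.4000) / (10) = 1.3000
Iteration 2:
  α = (-8 - (3)·-2.6667 - (2)·1.3000) / (9) = -0.2889
  β = (-10 - (-1)·-0.4667 - (1)·1.3000) / (3) = -3.9222
  γ = (9 - (-4)·-0.4667 - (3)·-2.6667) / (10) = 1.5133
Iteration 3:
  α = (-8 - (3)·-3.9222 - (2)·1.5133) / (9) = 0.0822
  β = (-10 - (-1)·-0.2889 - (1)·1.5133) / (3) = -3.9341
  γ = (9 - (-4)·-0.2889 - (3)·-3.9222) / (10) = 1.9611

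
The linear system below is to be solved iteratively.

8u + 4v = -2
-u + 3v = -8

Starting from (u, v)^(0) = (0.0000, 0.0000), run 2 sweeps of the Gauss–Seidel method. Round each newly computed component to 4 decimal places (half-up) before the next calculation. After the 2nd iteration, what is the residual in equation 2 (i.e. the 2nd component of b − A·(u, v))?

Iteration 1:
  u = (-2 - (4)·0.0000) / (8) = -0.2500
  v = (-8 - (-1)·-0.2500) / (3) = -2.7500
Iteration 2:
  u = (-2 - (4)·-2.7500) / (8) = 1.1250
  v = (-8 - (-1)·1.1250) / (3) = -2.2917
Residual b − A·x = (-1.8332, 0.0001)

0.0001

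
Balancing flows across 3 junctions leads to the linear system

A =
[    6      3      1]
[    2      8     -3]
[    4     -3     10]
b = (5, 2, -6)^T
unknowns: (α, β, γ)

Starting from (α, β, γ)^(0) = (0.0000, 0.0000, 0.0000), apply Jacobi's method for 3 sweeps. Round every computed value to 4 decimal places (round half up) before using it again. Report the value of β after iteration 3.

-0.2739

Iteration 1:
  α = (5 - (3)·0.0000 - (1)·0.0000) / (6) = 0.8333
  β = (2 - (2)·0.0000 - (-3)·0.0000) / (8) = 0.2500
  γ = (-6 - (4)·0.0000 - (-3)·0.0000) / (10) = -0.6000
Iteration 2:
  α = (5 - (3)·0.2500 - (1)·-0.6000) / (6) = 0.8083
  β = (2 - (2)·0.8333 - (-3)·-0.6000) / (8) = -0.1833
  γ = (-6 - (4)·0.8333 - (-3)·0.2500) / (10) = -0.8583
Iteration 3:
  α = (5 - (3)·-0.1833 - (1)·-0.8583) / (6) = 1.0680
  β = (2 - (2)·0.8083 - (-3)·-0.8583) / (8) = -0.2739
  γ = (-6 - (4)·0.8083 - (-3)·-0.1833) / (10) = -0.9783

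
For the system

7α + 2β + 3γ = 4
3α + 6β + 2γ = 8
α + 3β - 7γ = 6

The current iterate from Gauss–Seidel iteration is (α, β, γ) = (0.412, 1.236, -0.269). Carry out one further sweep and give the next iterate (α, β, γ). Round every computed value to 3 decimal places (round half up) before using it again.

(0.334, 1.256, -0.271)

One sweep:
  α = (4 - (2)·1.236 - (3)·-0.269) / (7) = 0.334
  β = (8 - (3)·0.334 - (2)·-0.269) / (6) = 1.256
  γ = (6 - (1)·0.334 - (3)·1.256) / (-7) = -0.271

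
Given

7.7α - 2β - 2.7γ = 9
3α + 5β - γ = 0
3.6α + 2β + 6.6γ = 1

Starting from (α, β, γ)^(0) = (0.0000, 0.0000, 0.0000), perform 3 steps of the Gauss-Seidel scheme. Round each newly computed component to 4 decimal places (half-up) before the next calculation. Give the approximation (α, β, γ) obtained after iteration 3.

Iteration 1:
  α = (9 - (-2)·0.0000 - (-2.7)·0.0000) / (7.7) = 1.1688
  β = (0 - (3)·1.1688 - (-1)·0.0000) / (5) = -0.7013
  γ = (1 - (3.6)·1.1688 - (2)·-0.7013) / (6.6) = -0.2735
Iteration 2:
  α = (9 - (-2)·-0.7013 - (-2.7)·-0.2735) / (7.7) = 0.8908
  β = (0 - (3)·0.8908 - (-1)·-0.2735) / (5) = -0.5892
  γ = (1 - (3.6)·0.8908 - (2)·-0.5892) / (6.6) = -0.1558
Iteration 3:
  α = (9 - (-2)·-0.5892 - (-2.7)·-0.1558) / (7.7) = 0.9612
  β = (0 - (3)·0.9612 - (-1)·-0.1558) / (5) = -0.6079
  γ = (1 - (3.6)·0.9612 - (2)·-0.6079) / (6.6) = -0.1886

(0.9612, -0.6079, -0.1886)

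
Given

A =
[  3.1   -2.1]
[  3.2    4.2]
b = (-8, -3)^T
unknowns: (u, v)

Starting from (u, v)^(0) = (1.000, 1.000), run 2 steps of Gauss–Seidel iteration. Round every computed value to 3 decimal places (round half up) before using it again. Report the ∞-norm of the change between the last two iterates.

Iteration 1:
  u = (-8 - (-2.1)·1.000) / (3.1) = -1.903
  v = (-3 - (3.2)·-1.903) / (4.2) = 0.736
Iteration 2:
  u = (-8 - (-2.1)·0.736) / (3.1) = -2.082
  v = (-3 - (3.2)·-2.082) / (4.2) = 0.872
Change: (-0.179, 0.136) → max |·| = 0.179

0.179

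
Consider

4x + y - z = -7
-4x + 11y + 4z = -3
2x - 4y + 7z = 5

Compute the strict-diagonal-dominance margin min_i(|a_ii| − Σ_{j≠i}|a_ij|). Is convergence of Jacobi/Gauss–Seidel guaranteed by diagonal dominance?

1

row 1: |4| − (1+1) = 2
row 2: |11| − (4+4) = 3
row 3: |7| − (2+4) = 1
minimum over rows = 1 → strictly diagonally dominant (convergence guaranteed)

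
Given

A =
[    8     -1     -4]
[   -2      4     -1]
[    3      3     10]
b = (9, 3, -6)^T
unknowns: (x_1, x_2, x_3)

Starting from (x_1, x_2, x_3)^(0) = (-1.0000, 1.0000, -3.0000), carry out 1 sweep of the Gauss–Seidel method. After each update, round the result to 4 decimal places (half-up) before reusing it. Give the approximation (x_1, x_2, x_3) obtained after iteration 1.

Iteration 1:
  x_1 = (9 - (-1)·1.0000 - (-4)·-3.0000) / (8) = -0.2500
  x_2 = (3 - (-2)·-0.2500 - (-1)·-3.0000) / (4) = -0.1250
  x_3 = (-6 - (3)·-0.2500 - (3)·-0.1250) / (10) = -0.4875

(-0.2500, -0.1250, -0.4875)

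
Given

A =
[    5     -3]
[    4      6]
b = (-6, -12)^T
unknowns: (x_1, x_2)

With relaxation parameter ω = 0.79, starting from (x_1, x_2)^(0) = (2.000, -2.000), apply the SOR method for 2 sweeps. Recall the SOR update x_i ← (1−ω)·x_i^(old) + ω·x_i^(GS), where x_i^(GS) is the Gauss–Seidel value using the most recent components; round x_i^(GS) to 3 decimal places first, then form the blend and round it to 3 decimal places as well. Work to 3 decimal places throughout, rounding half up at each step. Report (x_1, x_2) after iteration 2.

(-1.838, -0.869)

Iteration 1:
  x_1: GS value = (-6 - (-3)·-2.000) / (5) = -2.400;  x_1 ← (1−ω)·2.000 + ω·-2.400 = -1.476
  x_2: GS value = (-12 - (4)·-1.476) / (6) = -1.016;  x_2 ← (1−ω)·-2.000 + ω·-1.016 = -1.223
Iteration 2:
  x_1: GS value = (-6 - (-3)·-1.223) / (5) = -1.934;  x_1 ← (1−ω)·-1.476 + ω·-1.934 = -1.838
  x_2: GS value = (-12 - (4)·-1.838) / (6) = -0.775;  x_2 ← (1−ω)·-1.223 + ω·-0.775 = -0.869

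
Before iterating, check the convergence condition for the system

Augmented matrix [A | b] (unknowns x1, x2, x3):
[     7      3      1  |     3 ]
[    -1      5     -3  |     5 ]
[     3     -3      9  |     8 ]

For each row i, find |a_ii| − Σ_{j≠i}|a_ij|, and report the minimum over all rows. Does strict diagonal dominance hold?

row 1: |7| − (3+1) = 3
row 2: |5| − (1+3) = 1
row 3: |9| − (3+3) = 3
minimum over rows = 1 → strictly diagonally dominant (convergence guaranteed)

1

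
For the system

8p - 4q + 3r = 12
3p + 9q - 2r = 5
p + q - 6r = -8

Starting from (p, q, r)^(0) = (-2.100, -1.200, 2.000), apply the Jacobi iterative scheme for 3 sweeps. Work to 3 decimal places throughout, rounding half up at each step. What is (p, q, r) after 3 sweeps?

(1.224, 0.235, 1.789)

Iteration 1:
  p = (12 - (-4)·-1.200 - (3)·2.000) / (8) = 0.150
  q = (5 - (3)·-2.100 - (-2)·2.000) / (9) = 1.700
  r = (-8 - (1)·-2.100 - (1)·-1.200) / (-6) = 0.783
Iteration 2:
  p = (12 - (-4)·1.700 - (3)·0.783) / (8) = 2.056
  q = (5 - (3)·0.150 - (-2)·0.783) / (9) = 0.680
  r = (-8 - (1)·0.150 - (1)·1.700) / (-6) = 1.642
Iteration 3:
  p = (12 - (-4)·0.680 - (3)·1.642) / (8) = 1.224
  q = (5 - (3)·2.056 - (-2)·1.642) / (9) = 0.235
  r = (-8 - (1)·2.056 - (1)·0.680) / (-6) = 1.789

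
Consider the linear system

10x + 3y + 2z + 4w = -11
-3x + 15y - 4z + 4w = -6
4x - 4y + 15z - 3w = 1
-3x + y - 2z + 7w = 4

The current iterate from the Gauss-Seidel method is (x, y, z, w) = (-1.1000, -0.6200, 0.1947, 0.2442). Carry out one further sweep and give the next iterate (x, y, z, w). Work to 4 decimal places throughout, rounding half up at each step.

One sweep:
  x = (-11 - (3)·-0.6200 - (2)·0.1947 - (4)·0.2442) / (10) = -1.0506
  y = (-6 - (-3)·-1.0506 - (-4)·0.1947 - (4)·0.2442) / (15) = -0.6233
  z = (1 - (4)·-1.0506 - (-4)·-0.6233 - (-3)·0.2442) / (15) = 0.2295
  w = (4 - (-3)·-1.0506 - (1)·-0.6233 - (-2)·0.2295) / (7) = 0.2758

(-1.0506, -0.6233, 0.2295, 0.2758)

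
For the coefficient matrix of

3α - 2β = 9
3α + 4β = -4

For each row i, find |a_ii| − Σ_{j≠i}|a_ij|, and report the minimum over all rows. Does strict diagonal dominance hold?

row 1: |3| − (2) = 1
row 2: |4| − (3) = 1
minimum over rows = 1 → strictly diagonally dominant (convergence guaranteed)

1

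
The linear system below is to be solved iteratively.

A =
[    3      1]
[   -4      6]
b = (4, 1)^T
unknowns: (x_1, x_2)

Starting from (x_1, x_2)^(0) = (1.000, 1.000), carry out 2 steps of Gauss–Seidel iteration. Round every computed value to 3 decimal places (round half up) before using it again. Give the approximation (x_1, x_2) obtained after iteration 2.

(1.056, 0.871)

Iteration 1:
  x_1 = (4 - (1)·1.000) / (3) = 1.000
  x_2 = (1 - (-4)·1.000) / (6) = 0.833
Iteration 2:
  x_1 = (4 - (1)·0.833) / (3) = 1.056
  x_2 = (1 - (-4)·1.056) / (6) = 0.871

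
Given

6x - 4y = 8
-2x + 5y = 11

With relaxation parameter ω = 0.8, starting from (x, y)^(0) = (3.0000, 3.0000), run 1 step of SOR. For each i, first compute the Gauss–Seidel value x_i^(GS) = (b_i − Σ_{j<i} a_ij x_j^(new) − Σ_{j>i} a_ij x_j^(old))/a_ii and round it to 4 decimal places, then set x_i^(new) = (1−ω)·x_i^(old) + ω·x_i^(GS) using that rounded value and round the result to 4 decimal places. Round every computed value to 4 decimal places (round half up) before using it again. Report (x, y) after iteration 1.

Iteration 1:
  x: GS value = (8 - (-4)·3.0000) / (6) = 3.3333;  x ← (1−ω)·3.0000 + ω·3.3333 = 3.2666
  y: GS value = (11 - (-2)·3.2666) / (5) = 3.5066;  y ← (1−ω)·3.0000 + ω·3.5066 = 3.4053

(3.2666, 3.4053)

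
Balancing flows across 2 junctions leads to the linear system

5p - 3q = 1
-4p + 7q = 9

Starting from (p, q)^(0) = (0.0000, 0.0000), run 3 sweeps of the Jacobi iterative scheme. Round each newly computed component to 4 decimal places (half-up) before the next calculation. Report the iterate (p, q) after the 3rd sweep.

(1.0400, 1.8408)

Iteration 1:
  p = (1 - (-3)·0.0000) / (5) = 0.2000
  q = (9 - (-4)·0.0000) / (7) = 1.2857
Iteration 2:
  p = (1 - (-3)·1.2857) / (5) = 0.9714
  q = (9 - (-4)·0.2000) / (7) = 1.4000
Iteration 3:
  p = (1 - (-3)·1.4000) / (5) = 1.0400
  q = (9 - (-4)·0.9714) / (7) = 1.8408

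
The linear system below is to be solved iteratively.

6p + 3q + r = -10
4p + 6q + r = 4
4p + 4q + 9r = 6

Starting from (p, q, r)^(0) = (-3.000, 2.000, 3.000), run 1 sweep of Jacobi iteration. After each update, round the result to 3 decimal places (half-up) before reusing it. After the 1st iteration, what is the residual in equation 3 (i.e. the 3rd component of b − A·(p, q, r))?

0.001

Iteration 1:
  p = (-10 - (3)·2.000 - (1)·3.000) / (6) = -3.167
  q = (4 - (4)·-3.000 - (1)·3.000) / (6) = 2.167
  r = (6 - (4)·-3.000 - (4)·2.000) / (9) = 1.111
Residual b − A·x = (1.390, 2.555, 0.001)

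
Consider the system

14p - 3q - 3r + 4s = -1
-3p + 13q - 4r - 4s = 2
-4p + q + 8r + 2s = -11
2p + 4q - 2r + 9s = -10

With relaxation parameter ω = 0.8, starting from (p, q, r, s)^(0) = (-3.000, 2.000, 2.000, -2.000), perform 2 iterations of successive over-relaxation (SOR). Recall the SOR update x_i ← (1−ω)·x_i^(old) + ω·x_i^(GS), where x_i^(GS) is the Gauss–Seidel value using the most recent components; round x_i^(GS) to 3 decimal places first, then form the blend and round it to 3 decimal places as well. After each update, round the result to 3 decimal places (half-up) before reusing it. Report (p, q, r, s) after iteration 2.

(0.488, -0.105, -0.603, -1.370)

Iteration 1:
  p: GS value = (-1 - (-3)·2.000 - (-3)·2.000 - (4)·-2.000) / (14) = 1.357;  p ← (1−ω)·-3.000 + ω·1.357 = 0.486
  q: GS value = (2 - (-3)·0.486 - (-4)·2.000 - (-4)·-2.000) / (13) = 0.266;  q ← (1−ω)·2.000 + ω·0.266 = 0.613
  r: GS value = (-11 - (-4)·0.486 - (1)·0.613 - (2)·-2.000) / (8) = -0.709;  r ← (1−ω)·2.000 + ω·-0.709 = -0.167
  s: GS value = (-10 - (2)·0.486 - (4)·0.613 - (-2)·-0.167) / (9) = -1.529;  s ← (1−ω)·-2.000 + ω·-1.529 = -1.623
Iteration 2:
  p: GS value = (-1 - (-3)·0.613 - (-3)·-0.167 - (4)·-1.623) / (14) = 0.488;  p ← (1−ω)·0.486 + ω·0.488 = 0.488
  q: GS value = (2 - (-3)·0.488 - (-4)·-0.167 - (-4)·-1.623) / (13) = -0.284;  q ← (1−ω)·0.613 + ω·-0.284 = -0.105
  r: GS value = (-11 - (-4)·0.488 - (1)·-0.105 - (2)·-1.623) / (8) = -0.712;  r ← (1−ω)·-0.167 + ω·-0.712 = -0.603
  s: GS value = (-10 - (2)·0.488 - (4)·-0.105 - (-2)·-0.603) / (9) = -1.307;  s ← (1−ω)·-1.623 + ω·-1.307 = -1.370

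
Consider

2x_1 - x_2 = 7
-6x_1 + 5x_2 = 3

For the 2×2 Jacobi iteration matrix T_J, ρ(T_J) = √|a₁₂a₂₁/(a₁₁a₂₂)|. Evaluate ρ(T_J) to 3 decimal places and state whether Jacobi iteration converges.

a₁₂a₂₁/(a₁₁a₂₂) = (-1)·(-6) / ((2)·(5)) = 0.600000
ρ = √|0.600000| = √0.600000 = 0.775
ρ < 1, so Jacobi converges

0.775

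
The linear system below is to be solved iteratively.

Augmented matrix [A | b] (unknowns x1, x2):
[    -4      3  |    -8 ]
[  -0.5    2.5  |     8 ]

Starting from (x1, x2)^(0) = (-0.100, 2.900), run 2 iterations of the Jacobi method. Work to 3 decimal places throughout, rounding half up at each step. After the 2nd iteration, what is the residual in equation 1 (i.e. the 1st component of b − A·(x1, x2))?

-2.565

Iteration 1:
  x1 = (-8 - (3)·2.900) / (-4) = 4.175
  x2 = (8 - (-0.5)·-0.100) / (2.5) = 3.180
Iteration 2:
  x1 = (-8 - (3)·3.180) / (-4) = 4.385
  x2 = (8 - (-0.5)·4.175) / (2.5) = 4.035
Residual b − A·x = (-2.565, 0.105)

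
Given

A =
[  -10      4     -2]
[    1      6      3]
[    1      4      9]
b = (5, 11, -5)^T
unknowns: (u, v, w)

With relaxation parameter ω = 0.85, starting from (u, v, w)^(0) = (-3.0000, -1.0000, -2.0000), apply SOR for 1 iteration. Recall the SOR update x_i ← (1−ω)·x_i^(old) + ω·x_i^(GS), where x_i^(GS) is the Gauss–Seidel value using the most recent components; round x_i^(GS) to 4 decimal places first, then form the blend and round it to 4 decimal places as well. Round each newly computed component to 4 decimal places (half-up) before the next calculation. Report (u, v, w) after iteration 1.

(-0.8750, 2.3823, -1.5895)

Iteration 1:
  u: GS value = (5 - (4)·-1.0000 - (-2)·-2.0000) / (-10) = -0.5000;  u ← (1−ω)·-3.0000 + ω·-0.5000 = -0.8750
  v: GS value = (11 - (1)·-0.8750 - (3)·-2.0000) / (6) = 2.9792;  v ← (1−ω)·-1.0000 + ω·2.9792 = 2.3823
  w: GS value = (-5 - (1)·-0.8750 - (4)·2.3823) / (9) = -1.5171;  w ← (1−ω)·-2.0000 + ω·-1.5171 = -1.5895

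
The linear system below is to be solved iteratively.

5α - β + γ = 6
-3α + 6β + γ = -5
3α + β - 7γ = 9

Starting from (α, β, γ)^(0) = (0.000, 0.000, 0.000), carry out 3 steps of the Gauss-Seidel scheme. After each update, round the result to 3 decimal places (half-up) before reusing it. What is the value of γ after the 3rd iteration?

Iteration 1:
  α = (6 - (-1)·0.000 - (1)·0.000) / (5) = 1.200
  β = (-5 - (-3)·1.200 - (1)·0.000) / (6) = -0.233
  γ = (9 - (3)·1.200 - (1)·-0.233) / (-7) = -0.805
Iteration 2:
  α = (6 - (-1)·-0.233 - (1)·-0.805) / (5) = 1.314
  β = (-5 - (-3)·1.314 - (1)·-0.805) / (6) = -0.042
  γ = (9 - (3)·1.314 - (1)·-0.042) / (-7) = -0.729
Iteration 3:
  α = (6 - (-1)·-0.042 - (1)·-0.729) / (5) = 1.337
  β = (-5 - (-3)·1.337 - (1)·-0.729) / (6) = -0.043
  γ = (9 - (3)·1.337 - (1)·-0.043) / (-7) = -0.719

-0.719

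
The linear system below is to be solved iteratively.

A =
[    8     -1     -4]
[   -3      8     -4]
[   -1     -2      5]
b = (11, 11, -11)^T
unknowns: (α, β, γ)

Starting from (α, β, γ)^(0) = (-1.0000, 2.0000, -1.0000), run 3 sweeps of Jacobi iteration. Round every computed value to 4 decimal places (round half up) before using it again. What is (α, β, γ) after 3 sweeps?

(0.6121, 0.7266, -1.6737)

Iteration 1:
  α = (11 - (-1)·2.0000 - (-4)·-1.0000) / (8) = 1.1250
  β = (11 - (-3)·-1.0000 - (-4)·-1.0000) / (8) = 0.5000
  γ = (-11 - (-1)·-1.0000 - (-2)·2.0000) / (5) = -1.6000
Iteration 2:
  α = (11 - (-1)·0.5000 - (-4)·-1.6000) / (8) = 0.6375
  β = (11 - (-3)·1.1250 - (-4)·-1.6000) / (8) = 0.9969
  γ = (-11 - (-1)·1.1250 - (-2)·0.5000) / (5) = -1.7750
Iteration 3:
  α = (11 - (-1)·0.9969 - (-4)·-1.7750) / (8) = 0.6121
  β = (11 - (-3)·0.6375 - (-4)·-1.7750) / (8) = 0.7266
  γ = (-11 - (-1)·0.6375 - (-2)·0.9969) / (5) = -1.6737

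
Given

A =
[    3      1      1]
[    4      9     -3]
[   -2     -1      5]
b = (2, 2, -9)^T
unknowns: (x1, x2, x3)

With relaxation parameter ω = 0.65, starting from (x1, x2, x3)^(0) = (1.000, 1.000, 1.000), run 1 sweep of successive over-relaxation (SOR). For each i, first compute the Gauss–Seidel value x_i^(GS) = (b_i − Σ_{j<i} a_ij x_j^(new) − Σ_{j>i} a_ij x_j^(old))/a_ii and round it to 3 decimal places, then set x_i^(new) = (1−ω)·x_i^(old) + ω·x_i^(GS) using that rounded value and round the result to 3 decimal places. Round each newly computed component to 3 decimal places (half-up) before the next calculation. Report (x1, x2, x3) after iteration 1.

Iteration 1:
  x1: GS value = (2 - (1)·1.000 - (1)·1.000) / (3) = 0.000;  x1 ← (1−ω)·1.000 + ω·0.000 = 0.350
  x2: GS value = (2 - (4)·0.350 - (-3)·1.000) / (9) = 0.400;  x2 ← (1−ω)·1.000 + ω·0.400 = 0.610
  x3: GS value = (-9 - (-2)·0.350 - (-1)·0.610) / (5) = -1.538;  x3 ← (1−ω)·1.000 + ω·-1.538 = -0.650

(0.350, 0.610, -0.650)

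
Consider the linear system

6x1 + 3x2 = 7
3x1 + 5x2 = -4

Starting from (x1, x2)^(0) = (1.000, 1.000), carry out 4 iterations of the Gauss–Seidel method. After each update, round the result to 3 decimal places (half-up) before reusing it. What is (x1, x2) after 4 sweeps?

(2.196, -2.118)

Iteration 1:
  x1 = (7 - (3)·1.000) / (6) = 0.667
  x2 = (-4 - (3)·0.667) / (5) = -1.200
Iteration 2:
  x1 = (7 - (3)·-1.200) / (6) = 1.767
  x2 = (-4 - (3)·1.767) / (5) = -1.860
Iteration 3:
  x1 = (7 - (3)·-1.860) / (6) = 2.097
  x2 = (-4 - (3)·2.097) / (5) = -2.058
Iteration 4:
  x1 = (7 - (3)·-2.058) / (6) = 2.196
  x2 = (-4 - (3)·2.196) / (5) = -2.118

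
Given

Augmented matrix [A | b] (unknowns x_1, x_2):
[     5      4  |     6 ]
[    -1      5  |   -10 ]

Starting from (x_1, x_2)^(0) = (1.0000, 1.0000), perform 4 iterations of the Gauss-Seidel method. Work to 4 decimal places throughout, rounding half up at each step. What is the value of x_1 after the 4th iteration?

Iteration 1:
  x_1 = (6 - (4)·1.0000) / (5) = 0.4000
  x_2 = (-10 - (-1)·0.4000) / (5) = -1.9200
Iteration 2:
  x_1 = (6 - (4)·-1.9200) / (5) = 2.7360
  x_2 = (-10 - (-1)·2.7360) / (5) = -1.4528
Iteration 3:
  x_1 = (6 - (4)·-1.4528) / (5) = 2.3622
  x_2 = (-10 - (-1)·2.3622) / (5) = -1.5276
Iteration 4:
  x_1 = (6 - (4)·-1.5276) / (5) = 2.4221
  x_2 = (-10 - (-1)·2.4221) / (5) = -1.5156

2.4221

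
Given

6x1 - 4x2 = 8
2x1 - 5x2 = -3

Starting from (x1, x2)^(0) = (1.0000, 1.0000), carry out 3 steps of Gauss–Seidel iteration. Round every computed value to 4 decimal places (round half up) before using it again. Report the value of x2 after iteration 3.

1.5351

Iteration 1:
  x1 = (8 - (-4)·1.0000) / (6) = 2.0000
  x2 = (-3 - (2)·2.0000) / (-5) = 1.4000
Iteration 2:
  x1 = (8 - (-4)·1.4000) / (6) = 2.2667
  x2 = (-3 - (2)·2.2667) / (-5) = 1.5067
Iteration 3:
  x1 = (8 - (-4)·1.5067) / (6) = 2.3378
  x2 = (-3 - (2)·2.3378) / (-5) = 1.5351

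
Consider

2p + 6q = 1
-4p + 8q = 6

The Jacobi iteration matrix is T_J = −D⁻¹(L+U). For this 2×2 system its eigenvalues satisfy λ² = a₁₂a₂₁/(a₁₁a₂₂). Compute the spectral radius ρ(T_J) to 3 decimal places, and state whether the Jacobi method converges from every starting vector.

1.225

a₁₂a₂₁/(a₁₁a₂₂) = (6)·(-4) / ((2)·(8)) = -1.500000
ρ = √|-1.500000| = √1.500000 = 1.225
ρ > 1, so Jacobi diverges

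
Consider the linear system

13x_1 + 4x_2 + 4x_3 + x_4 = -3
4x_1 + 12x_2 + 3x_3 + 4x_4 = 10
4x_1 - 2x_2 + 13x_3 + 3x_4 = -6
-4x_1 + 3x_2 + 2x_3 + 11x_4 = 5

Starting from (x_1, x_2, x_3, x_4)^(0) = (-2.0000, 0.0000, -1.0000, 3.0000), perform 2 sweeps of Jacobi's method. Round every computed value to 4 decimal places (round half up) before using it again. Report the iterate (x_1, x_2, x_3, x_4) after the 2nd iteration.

(-0.2889, 1.0495, -0.2779, 0.2920)

Iteration 1:
  x_1 = (-3 - (4)·0.0000 - (4)·-1.0000 - (1)·3.0000) / (13) = -0.1538
  x_2 = (10 - (4)·-2.0000 - (3)·-1.0000 - (4)·3.0000) / (12) = 0.7500
  x_3 = (-6 - (4)·-2.0000 - (-2)·0.0000 - (3)·3.0000) / (13) = -0.5385
  x_4 = (5 - (-4)·-2.0000 - (3)·0.0000 - (2)·-1.0000) / (11) = -0.0909
Iteration 2:
  x_1 = (-3 - (4)·0.7500 - (4)·-0.5385 - (1)·-0.0909) / (13) = -0.2889
  x_2 = (10 - (4)·-0.1538 - (3)·-0.5385 - (4)·-0.0909) / (12) = 1.0495
  x_3 = (-6 - (4)·-0.1538 - (-2)·0.7500 - (3)·-0.0909) / (13) = -0.2779
  x_4 = (5 - (-4)·-0.1538 - (3)·0.7500 - (2)·-0.5385) / (11) = 0.2920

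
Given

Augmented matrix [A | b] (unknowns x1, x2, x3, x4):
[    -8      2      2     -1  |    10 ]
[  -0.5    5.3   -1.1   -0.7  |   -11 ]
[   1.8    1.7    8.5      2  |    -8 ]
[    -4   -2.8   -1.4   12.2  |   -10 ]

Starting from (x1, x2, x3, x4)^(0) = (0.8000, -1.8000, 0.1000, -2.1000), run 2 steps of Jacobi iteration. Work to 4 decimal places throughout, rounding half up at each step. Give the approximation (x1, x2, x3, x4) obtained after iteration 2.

Iteration 1:
  x1 = (10 - (2)·-1.8000 - (2)·0.1000 - (-1)·-2.1000) / (-8) = -1.4125
  x2 = (-11 - (-0.5)·0.8000 - (-1.1)·0.1000 - (-0.7)·-2.1000) / (5.3) = -2.2566
  x3 = (-8 - (1.8)·0.8000 - (1.7)·-1.8000 - (2)·-2.1000) / (8.5) = -0.2565
  x4 = (-10 - (-4)·0.8000 - (-2.8)·-1.8000 - (-1.4)·0.1000) / (12.2) = -0.9590
Iteration 2:
  x1 = (10 - (2)·-2.2566 - (2)·-0.2565 - (-1)·-0.9590) / (-8) = -1.7584
  x2 = (-11 - (-0.5)·-1.4125 - (-1.1)·-0.2565 - (-0.7)·-0.9590) / (5.3) = -2.3886
  x3 = (-8 - (1.8)·-1.4125 - (1.7)·-2.2566 - (2)·-0.9590) / (8.5) = 0.0349
  x4 = (-10 - (-4)·-1.4125 - (-2.8)·-2.2566 - (-1.4)·-0.2565) / (12.2) = -1.8301

(-1.7584, -2.3886, 0.0349, -1.8301)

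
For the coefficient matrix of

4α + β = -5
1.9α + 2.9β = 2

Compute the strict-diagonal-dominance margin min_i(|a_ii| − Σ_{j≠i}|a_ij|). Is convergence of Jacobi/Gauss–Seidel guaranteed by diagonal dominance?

1

row 1: |4| − (1) = 3
row 2: |2.9| − (1.9) = 1
minimum over rows = 1 → strictly diagonally dominant (convergence guaranteed)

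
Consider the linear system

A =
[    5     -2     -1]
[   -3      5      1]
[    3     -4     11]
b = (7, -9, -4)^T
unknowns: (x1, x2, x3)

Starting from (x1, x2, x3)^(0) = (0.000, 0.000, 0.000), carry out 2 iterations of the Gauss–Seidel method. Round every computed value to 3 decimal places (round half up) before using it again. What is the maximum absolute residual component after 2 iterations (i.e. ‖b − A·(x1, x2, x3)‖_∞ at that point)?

0.173

Iteration 1:
  x1 = (7 - (-2)·0.000 - (-1)·0.000) / (5) = 1.400
  x2 = (-9 - (-3)·1.400 - (1)·0.000) / (5) = -0.960
  x3 = (-4 - (3)·1.400 - (-4)·-0.960) / (11) = -1.095
Iteration 2:
  x1 = (7 - (-2)·-0.960 - (-1)·-1.095) / (5) = 0.797
  x2 = (-9 - (-3)·0.797 - (1)·-1.095) / (5) = -1.103
  x3 = (-4 - (3)·0.797 - (-4)·-1.103) / (11) = -0.982
Residual b − A·x = (-0.173, -0.112, -0.001); ∞-norm = 0.173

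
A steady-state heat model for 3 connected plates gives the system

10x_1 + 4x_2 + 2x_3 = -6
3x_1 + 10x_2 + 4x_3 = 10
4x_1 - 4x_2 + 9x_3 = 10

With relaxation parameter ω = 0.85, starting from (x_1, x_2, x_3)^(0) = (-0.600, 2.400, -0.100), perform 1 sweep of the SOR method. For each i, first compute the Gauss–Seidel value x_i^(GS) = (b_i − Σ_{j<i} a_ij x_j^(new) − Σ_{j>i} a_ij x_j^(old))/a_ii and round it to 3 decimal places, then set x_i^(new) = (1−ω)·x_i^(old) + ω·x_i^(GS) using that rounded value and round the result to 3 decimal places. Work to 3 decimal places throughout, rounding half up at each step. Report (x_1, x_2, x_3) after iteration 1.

Iteration 1:
  x_1: GS value = (-6 - (4)·2.400 - (2)·-0.100) / (10) = -1.540;  x_1 ← (1−ω)·-0.600 + ω·-1.540 = -1.399
  x_2: GS value = (10 - (3)·-1.399 - (4)·-0.100) / (10) = 1.460;  x_2 ← (1−ω)·2.400 + ω·1.460 = 1.601
  x_3: GS value = (10 - (4)·-1.399 - (-4)·1.601) / (9) = 2.444;  x_3 ← (1−ω)·-0.100 + ω·2.444 = 2.062

(-1.399, 1.601, 2.062)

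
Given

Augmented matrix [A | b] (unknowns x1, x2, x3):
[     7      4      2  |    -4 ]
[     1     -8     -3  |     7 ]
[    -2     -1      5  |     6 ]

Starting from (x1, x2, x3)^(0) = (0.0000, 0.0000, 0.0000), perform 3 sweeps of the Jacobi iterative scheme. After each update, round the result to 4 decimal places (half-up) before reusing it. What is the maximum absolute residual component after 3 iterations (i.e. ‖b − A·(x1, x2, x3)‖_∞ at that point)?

Iteration 1:
  x1 = (-4 - (4)·0.0000 - (2)·0.0000) / (7) = -0.5714
  x2 = (7 - (1)·0.0000 - (-3)·0.0000) / (-8) = -0.8750
  x3 = (6 - (-2)·0.0000 - (-1)·0.0000) / (5) = 1.2000
Iteration 2:
  x1 = (-4 - (4)·-0.8750 - (2)·1.2000) / (7) = -0.4143
  x2 = (7 - (1)·-0.5714 - (-3)·1.2000) / (-8) = -1.3964
  x3 = (6 - (-2)·-0.5714 - (-1)·-0.8750) / (5) = 0.7964
Iteration 3:
  x1 = (-4 - (4)·-1.3964 - (2)·0.7964) / (7) = -0.0010
  x2 = (7 - (1)·-0.4143 - (-3)·0.7964) / (-8) = -1.2254
  x3 = (6 - (-2)·-0.4143 - (-1)·-1.3964) / (5) = 0.7550
Residual b − A·x = (-0.6014, -0.5372, 0.9976); ∞-norm = 0.9976

0.9976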